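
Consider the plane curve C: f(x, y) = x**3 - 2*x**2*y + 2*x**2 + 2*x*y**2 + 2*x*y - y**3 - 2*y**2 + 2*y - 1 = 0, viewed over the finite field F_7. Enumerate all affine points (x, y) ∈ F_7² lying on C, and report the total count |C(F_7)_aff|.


Affine F_7-points: {(2, 1), (2, 3), (2, 5), (4, 3), (5, 3), (6, 0), (6, 1), (6, 2)}; count = 8.

For each of the 49 pairs (x, y) ∈ F_7², evaluate f(x, y) mod 7. Record the zeros.
  x = 0: [0↦6, 1↦5, 2↦1, 3↦2, 4↦2, 5↦2, 6↦3]  zeros at y ∈ ∅
  x = 1: [0↦2, 1↦3, 2↦5, 3↦2, 4↦2, 5↦6, 6↦1]  zeros at y ∈ ∅
  x = 2: [0↦1, 1↦0, 2↦4, 3↦0, 4↦3, 5↦0, 6↦6]  zeros at y ∈ {1, 3, 5}
  x = 3: [0↦2, 1↦2, 2↦4, 3↦2, 4↦4, 5↦4, 6↦3]  zeros at y ∈ ∅
  x = 4: [0↦4, 1↦1, 2↦4, 3↦0, 4↦4, 5↦3, 6↦5]  zeros at y ∈ {3}
  x = 5: [0↦6, 1↦3, 2↦3, 3↦0, 4↦2, 5↦3, 6↦4]  zeros at y ∈ {3}
  x = 6: [0↦0, 1↦0, 2↦0, 3↦1, 4↦4, 5↦3, 6↦6]  zeros at y ∈ {0, 1, 2}
Collecting zeros: affine points = {(2, 1), (2, 3), (2, 5), (4, 3), (5, 3), (6, 0), (6, 1), (6, 2)}.
Total count |C(F_7)_aff| = 8.


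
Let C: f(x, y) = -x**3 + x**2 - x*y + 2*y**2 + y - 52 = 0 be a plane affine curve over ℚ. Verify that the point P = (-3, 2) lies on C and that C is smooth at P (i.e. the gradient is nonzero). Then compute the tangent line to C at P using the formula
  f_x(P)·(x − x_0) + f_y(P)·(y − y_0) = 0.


Tangent line at P: -35*x + 12*y - 129 = 0.

Step 1: f(-3, 2) = 0, so P lies on C.
Step 2: partial derivatives
  f_x(x, y) = -3*x**2 + 2*x - y, f_y(x, y) = -x + 4*y + 1.
  f_x(P) = -35, f_y(P) = 12 (gradient nonzero, so P is smooth).
Step 3: tangent line at P: -35·(x − -3) + 12·(y − 2) = 0.
Expanding: -35*x + 12*y - 129 = 0.


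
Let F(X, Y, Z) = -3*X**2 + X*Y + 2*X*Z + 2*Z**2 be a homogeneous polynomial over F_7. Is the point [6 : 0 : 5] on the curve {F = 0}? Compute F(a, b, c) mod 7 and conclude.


F(6,0,5) ≡ 2 (mod 7); P is NOT on the curve.

Evaluate F(6, 0, 5) term-by-term (mod 7).
  -3*X**2 ↦ -3·36·1·1 = -108
  X*Y ↦ 1·6·0·1 = 0
  2*X*Z ↦ 2·6·1·5 = 60
  2*Z**2 ↦ 2·1·1·25 = 50
Sum: F(6, 0, 5) = (-108) + (0) + (60) + (50) = 2.
Reducing mod 7: 2 ≡ 2 (mod 7).
Since F(a, b, c) ≡ 2 ≠ 0 (mod 7), P does NOT lie on the curve.


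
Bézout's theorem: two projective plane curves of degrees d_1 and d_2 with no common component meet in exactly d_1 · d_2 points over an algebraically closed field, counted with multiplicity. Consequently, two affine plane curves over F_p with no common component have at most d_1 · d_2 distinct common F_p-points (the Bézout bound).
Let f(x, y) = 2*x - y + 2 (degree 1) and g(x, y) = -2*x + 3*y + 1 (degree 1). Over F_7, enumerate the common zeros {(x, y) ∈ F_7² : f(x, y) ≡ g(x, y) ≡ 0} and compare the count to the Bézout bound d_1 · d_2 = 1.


Common zeros: {(0, 2)}; count = 1; Bézout bound = 1.

deg(f) = 1, deg(g) = 1, so Bézout bound = 1.
Scan x ∈ F_7. For each x, list the y ∈ F_7 with f(x, y) ≡ 0 and those with g(x, y) ≡ 0 (mod 7); the common zeros in that column are the intersection.
  x = 0: f ≡ 0 at y ∈ {2}; g ≡ 0 at y ∈ {2}; common: {2}.
  x = 1: f ≡ 0 at y ∈ {4}; g ≡ 0 at y ∈ {5}; common: ∅.
  x = 2: f ≡ 0 at y ∈ {6}; g ≡ 0 at y ∈ {1}; common: ∅.
  x = 3: f ≡ 0 at y ∈ {1}; g ≡ 0 at y ∈ {4}; common: ∅.
  x = 4: f ≡ 0 at y ∈ {3}; g ≡ 0 at y ∈ {0}; common: ∅.
  x = 5: f ≡ 0 at y ∈ {5}; g ≡ 0 at y ∈ {3}; common: ∅.
  x = 6: f ≡ 0 at y ∈ {0}; g ≡ 0 at y ∈ {6}; common: ∅.
Collecting: common zeros = {(0, 2)}, so the count is 1.
Comparison with the Bézout bound: 1 ≤ 1 = deg(f)·deg(g), as expected for curves with no common component (the bound is attained).


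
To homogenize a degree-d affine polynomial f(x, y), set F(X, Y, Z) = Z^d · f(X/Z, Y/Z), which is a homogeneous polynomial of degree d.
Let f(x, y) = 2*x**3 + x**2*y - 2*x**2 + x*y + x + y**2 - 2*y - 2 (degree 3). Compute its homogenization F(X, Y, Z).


F(X, Y, Z) = 2*X**3 + X**2*Y - 2*X**2*Z + X*Y*Z + X*Z**2 + Y**2*Z - 2*Y*Z**2 - 2*Z**3

deg(f) = 3.
Substitute x = X/Z, y = Y/Z into f, then multiply by Z^3.
  monomial 2·x^3·y^0 ↦ 2·X^3·Y^0·Z^0.
  monomial 1·x^2·y^1 ↦ 1·X^2·Y^1·Z^0.
  monomial -2·x^2·y^0 ↦ -2·X^2·Y^0·Z^1.
  monomial 1·x^1·y^1 ↦ 1·X^1·Y^1·Z^1.
  monomial 1·x^1·y^0 ↦ 1·X^1·Y^0·Z^2.
  monomial 1·x^0·y^2 ↦ 1·X^0·Y^2·Z^1.
  monomial -2·x^0·y^1 ↦ -2·X^0·Y^1·Z^2.
  monomial -2·x^0·y^0 ↦ -2·X^0·Y^0·Z^3.
Collecting: F(X, Y, Z) = 2*X**3 + X**2*Y - 2*X**2*Z + X*Y*Z + X*Z**2 + Y**2*Z - 2*Y*Z**2 - 2*Z**3.


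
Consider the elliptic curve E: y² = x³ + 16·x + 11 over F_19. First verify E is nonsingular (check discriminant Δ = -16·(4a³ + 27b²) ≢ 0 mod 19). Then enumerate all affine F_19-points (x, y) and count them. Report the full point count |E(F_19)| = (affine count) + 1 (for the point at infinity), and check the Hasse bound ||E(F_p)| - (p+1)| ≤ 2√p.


Affine points = {(0, 7), (0, 12), (1, 3), (1, 16), (4, 5), (4, 14), (5, 8), (5, 11), (6, 0), (8, 9), (8, 10), (11, 6), (11, 13), (15, 4), (15, 15), (17, 3), (17, 16)}; affine count = 17; |E(F_19)| = 18.

Discriminant check: Δ ∝ 4a³ + 27b² = 4·16³ + 27·11² = 4·4096 + 27·121 ≡ 5 (mod 19). Nonzero ⇒ E is nonsingular.
For each x ∈ F_19, compute rhs = x³ + 16·x + 11 mod 19, then count y ∈ F_19 with y² ≡ rhs.
  x = 0: rhs = 11, matching y values: 7, 12 (2 points).
  x = 1: rhs = 9, matching y values: 3, 16 (2 points).
  x = 2: rhs = 13, matching y values: none (0 points).
  x = 3: rhs = 10, matching y values: none (0 points).
  x = 4: rhs = 6, matching y values: 5, 14 (2 points).
  x = 5: rhs = 7, matching y values: 8, 11 (2 points).
  x = 6: rhs = 0, matching y values: 0 (1 points).
  x = 7: rhs = 10, matching y values: none (0 points).
  x = 8: rhs = 5, matching y values: 9, 10 (2 points).
  x = 9: rhs = 10, matching y values: none (0 points).
  x = 10: rhs = 12, matching y values: none (0 points).
  x = 11: rhs = 17, matching y values: 6, 13 (2 points).
  x = 12: rhs = 12, matching y values: none (0 points).
  x = 13: rhs = 3, matching y values: none (0 points).
  x = 14: rhs = 15, matching y values: none (0 points).
  x = 15: rhs = 16, matching y values: 4, 15 (2 points).
  x = 16: rhs = 12, matching y values: none (0 points).
  x = 17: rhs = 9, matching y values: 3, 16 (2 points).
  x = 18: rhs = 13, matching y values: none (0 points).
Total affine count: 17.
Full point count |E(F_19)| = 17 + 1 = 18.
Hasse bound: |18 − (19+1)| = |-2| = 2 ≤ 2√19 ≈ 8.7178 ✓.


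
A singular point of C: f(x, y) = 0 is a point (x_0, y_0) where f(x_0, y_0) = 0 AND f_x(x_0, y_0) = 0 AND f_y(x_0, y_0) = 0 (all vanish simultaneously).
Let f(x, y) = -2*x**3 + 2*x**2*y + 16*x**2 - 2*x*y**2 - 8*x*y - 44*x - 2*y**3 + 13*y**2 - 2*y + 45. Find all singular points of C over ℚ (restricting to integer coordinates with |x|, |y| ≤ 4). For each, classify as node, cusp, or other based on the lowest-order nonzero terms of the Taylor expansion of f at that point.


Singular points: {(3, 1)}; classification: cusp.

Compute partial derivatives:
  f_x = -6*x**2 + 4*x*y + 32*x - 2*y**2 - 8*y - 44.
  f_y = 2*x**2 - 4*x*y - 8*x - 6*y**2 + 26*y - 2.
Scan x_0 ∈ {−4, ..., 4}. For each x_0, f_y(x_0, y) is a polynomial in y; find its integer roots y ∈ {−4, ..., 4}, then test f_x and f at those candidates.
  x = -4: f_y(-4, y) = -6*y**2 + 42*y + 62; no integer root y with |y| ≤ 4.
  x = -3: f_y(-3, y) = -6*y**2 + 38*y + 40; no integer root y with |y| ≤ 4.
  x = -2: f_y(-2, y) = -6*y**2 + 34*y + 22; no integer root y with |y| ≤ 4.
  x = -1: f_y(-1, y) = -6*y**2 + 30*y + 8; no integer root y with |y| ≤ 4.
  x = 0: f_y(0, y) = -6*y**2 + 26*y - 2; no integer root y with |y| ≤ 4.
  x = 1: f_y(1, y) = -6*y**2 + 22*y - 8; no integer root y with |y| ≤ 4.
  x = 2: f_y(2, y) = -6*y**2 + 18*y - 10; no integer root y with |y| ≤ 4.
  x = 3: f_y(3, y) = -6*y**2 + 14*y - 8; vanishes at y ∈ {1}. (3, 1): f_x = 0, f = 0 — SINGULAR.
  x = 4: f_y(4, y) = -6*y**2 + 10*y - 2; no integer root y with |y| ≤ 4.
Only singular point on the grid: (3, 1).
Classify: substitute x = 3 + u, y = 1 + v and expand: f = -2*u**3 + 2*u**2*v - 2*u*v**2 - 2*v**3 + v**2.
No constant or linear terms (consistent with a singular point). Quadratic part: v**2. Cubic part: -2*u**3 + 2*u**2*v - 2*u*v**2 - 2*v**3.
The quadratic part v**2 is a perfect square, so there is a single (double) tangent line v = 0, i.e. y = 1. Restricting the cubic part to that line (v = 0) leaves -2*u**3 ≠ 0, so f is not divisible by v and the branch is v² ≈ 2*u**3 to lowest order — this is a cusp.
Classification: cusp.


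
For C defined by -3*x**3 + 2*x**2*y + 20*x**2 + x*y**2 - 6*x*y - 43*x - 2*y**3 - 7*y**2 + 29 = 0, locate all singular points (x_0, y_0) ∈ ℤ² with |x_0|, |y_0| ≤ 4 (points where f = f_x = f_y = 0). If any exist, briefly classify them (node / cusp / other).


Singular points: {(2, -1)}; classification: cusp.

Compute partial derivatives:
  f_x = -9*x**2 + 4*x*y + 40*x + y**2 - 6*y - 43.
  f_y = 2*x**2 + 2*x*y - 6*x - 6*y**2 - 14*y.
Scan x_0 ∈ {−4, ..., 4}. For each x_0, f_y(x_0, y) is a polynomial in y; find its integer roots y ∈ {−4, ..., 4}, then test f_x and f at those candidates.
  x = -4: f_y(-4, y) = -6*y**2 - 22*y + 56; no integer root y with |y| ≤ 4.
  x = -3: f_y(-3, y) = -6*y**2 - 20*y + 36; no integer root y with |y| ≤ 4.
  x = -2: f_y(-2, y) = -6*y**2 - 18*y + 20; no integer root y with |y| ≤ 4.
  x = -1: f_y(-1, y) = -6*y**2 - 16*y + 8; no integer root y with |y| ≤ 4.
  x = 0: f_y(0, y) = -6*y**2 - 14*y; vanishes at y ∈ {0}. (0, 0): f_x = -43 ≠ 0.
  x = 1: f_y(1, y) = -6*y**2 - 12*y - 4; no integer root y with |y| ≤ 4.
  x = 2: f_y(2, y) = -6*y**2 - 10*y - 4; vanishes at y ∈ {-1}. (2, -1): f_x = 0, f = 0 — SINGULAR.
  x = 3: f_y(3, y) = -6*y**2 - 8*y; vanishes at y ∈ {0}. (3, 0): f_x = -4 ≠ 0.
  x = 4: f_y(4, y) = -6*y**2 - 6*y + 8; no integer root y with |y| ≤ 4.
Only singular point on the grid: (2, -1).
Classify: substitute x = 2 + u, y = -1 + v and expand: f = -3*u**3 + 2*u**2*v + u*v**2 - 2*v**3 + v**2.
No constant or linear terms (consistent with a singular point). Quadratic part: v**2. Cubic part: -3*u**3 + 2*u**2*v + u*v**2 - 2*v**3.
The quadratic part v**2 is a perfect square, so there is a single (double) tangent line v = 0, i.e. y = -1. Restricting the cubic part to that line (v = 0) leaves -3*u**3 ≠ 0, so f is not divisible by v and the branch is v² ≈ 3*u**3 to lowest order — this is a cusp.
Classification: cusp.


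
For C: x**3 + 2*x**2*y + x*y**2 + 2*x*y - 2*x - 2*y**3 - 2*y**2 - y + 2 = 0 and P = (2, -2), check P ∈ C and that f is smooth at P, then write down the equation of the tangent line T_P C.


Tangent line at P: -6*x - 13*y - 14 = 0.

Step 1: f(2, -2) = 0, so P lies on C.
Step 2: partial derivatives
  f_x(x, y) = 3*x**2 + 4*x*y + y**2 + 2*y - 2, f_y(x, y) = 2*x**2 + 2*x*y + 2*x - 6*y**2 - 4*y - 1.
  f_x(P) = -6, f_y(P) = -13 (gradient nonzero, so P is smooth).
Step 3: tangent line at P: -6·(x − 2) + -13·(y − -2) = 0.
Expanding: -6*x - 13*y - 14 = 0.


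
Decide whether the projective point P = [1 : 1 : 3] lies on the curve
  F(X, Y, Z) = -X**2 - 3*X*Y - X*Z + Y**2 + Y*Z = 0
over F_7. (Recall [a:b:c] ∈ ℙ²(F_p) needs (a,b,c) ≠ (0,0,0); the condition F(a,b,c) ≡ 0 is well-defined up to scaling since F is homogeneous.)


F(1,1,3) ≡ 4 (mod 7); P is NOT on the curve.

Evaluate F(1, 1, 3) term-by-term (mod 7).
  -X**2 ↦ -1·1·1·1 = -1
  -3*X*Y ↦ -3·1·1·1 = -3
  -X*Z ↦ -1·1·1·3 = -3
  Y**2 ↦ 1·1·1·1 = 1
  Y*Z ↦ 1·1·1·3 = 3
Sum: F(1, 1, 3) = (-1) + (-3) + (-3) + (1) + (3) = -3.
Reducing mod 7: -3 ≡ 4 (mod 7).
Since F(a, b, c) ≡ 4 ≠ 0 (mod 7), P does NOT lie on the curve.


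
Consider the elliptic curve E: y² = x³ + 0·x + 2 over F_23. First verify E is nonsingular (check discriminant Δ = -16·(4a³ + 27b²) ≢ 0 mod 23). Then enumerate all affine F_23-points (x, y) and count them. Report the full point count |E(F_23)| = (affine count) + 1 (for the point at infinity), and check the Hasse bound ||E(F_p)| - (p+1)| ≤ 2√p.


Affine points = {(0, 5), (0, 18), (1, 7), (1, 16), (3, 11), (3, 12), (5, 9), (5, 14), (7, 0), (8, 10), (8, 13), (9, 8), (9, 15), (10, 6), (10, 17), (14, 3), (14, 20), (16, 2), (16, 21), (17, 4), (17, 19), (22, 1), (22, 22)}; affine count = 23; |E(F_23)| = 24.

Discriminant check: Δ ∝ 4a³ + 27b² = 4·0³ + 27·2² = 4·0 + 27·4 ≡ 16 (mod 23). Nonzero ⇒ E is nonsingular.
For each x ∈ F_23, compute rhs = x³ + 0·x + 2 mod 23, then count y ∈ F_23 with y² ≡ rhs.
  x = 0: rhs = 2, matching y values: 5, 18 (2 points).
  x = 1: rhs = 3, matching y values: 7, 16 (2 points).
  x = 2: rhs = 10, matching y values: none (0 points).
  x = 3: rhs = 6, matching y values: 11, 12 (2 points).
  x = 4: rhs = 20, matching y values: none (0 points).
  x = 5: rhs = 12, matching y values: 9, 14 (2 points).
  x = 6: rhs = 11, matching y values: none (0 points).
  x = 7: rhs = 0, matching y values: 0 (1 points).
  x = 8: rhs = 8, matching y values: 10, 13 (2 points).
  x = 9: rhs = 18, matching y values: 8, 15 (2 points).
  x = 10: rhs = 13, matching y values: 6, 17 (2 points).
  x = 11: rhs = 22, matching y values: none (0 points).
  x = 12: rhs = 5, matching y values: none (0 points).
  x = 13: rhs = 14, matching y values: none (0 points).
  x = 14: rhs = 9, matching y values: 3, 20 (2 points).
  x = 15: rhs = 19, matching y values: none (0 points).
  x = 16: rhs = 4, matching y values: 2, 21 (2 points).
  x = 17: rhs = 16, matching y values: 4, 19 (2 points).
  x = 18: rhs = 15, matching y values: none (0 points).
  x = 19: rhs = 7, matching y values: none (0 points).
  x = 20: rhs = 21, matching y values: none (0 points).
  x = 21: rhs = 17, matching y values: none (0 points).
  x = 22: rhs = 1, matching y values: 1, 22 (2 points).
Total affine count: 23.
Full point count |E(F_23)| = 23 + 1 = 24.
Hasse bound: |24 − (23+1)| = |0| = 0 ≤ 2√23 ≈ 9.5917 ✓.


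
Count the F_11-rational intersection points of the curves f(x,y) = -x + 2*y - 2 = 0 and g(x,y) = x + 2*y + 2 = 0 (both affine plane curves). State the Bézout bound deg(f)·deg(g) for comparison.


Common zeros: {(9, 0)}; count = 1; Bézout bound = 1.

deg(f) = 1, deg(g) = 1, so Bézout bound = 1.
Scan x ∈ F_11. For each x, list the y ∈ F_11 with f(x, y) ≡ 0 and those with g(x, y) ≡ 0 (mod 11); the common zeros in that column are the intersection.
  x = 0: f ≡ 0 at y ∈ {1}; g ≡ 0 at y ∈ {10}; common: ∅.
  x = 1: f ≡ 0 at y ∈ {7}; g ≡ 0 at y ∈ {4}; common: ∅.
  x = 2: f ≡ 0 at y ∈ {2}; g ≡ 0 at y ∈ {9}; common: ∅.
  x = 3: f ≡ 0 at y ∈ {8}; g ≡ 0 at y ∈ {3}; common: ∅.
  x = 4: f ≡ 0 at y ∈ {3}; g ≡ 0 at y ∈ {8}; common: ∅.
  x = 5: f ≡ 0 at y ∈ {9}; g ≡ 0 at y ∈ {2}; common: ∅.
  x = 6: f ≡ 0 at y ∈ {4}; g ≡ 0 at y ∈ {7}; common: ∅.
  x = 7: f ≡ 0 at y ∈ {10}; g ≡ 0 at y ∈ {1}; common: ∅.
  x = 8: f ≡ 0 at y ∈ {5}; g ≡ 0 at y ∈ {6}; common: ∅.
  x = 9: f ≡ 0 at y ∈ {0}; g ≡ 0 at y ∈ {0}; common: {0}.
  x = 10: f ≡ 0 at y ∈ {6}; g ≡ 0 at y ∈ {5}; common: ∅.
Collecting: common zeros = {(9, 0)}, so the count is 1.
Comparison with the Bézout bound: 1 ≤ 1 = deg(f)·deg(g), as expected for curves with no common component (the bound is attained).


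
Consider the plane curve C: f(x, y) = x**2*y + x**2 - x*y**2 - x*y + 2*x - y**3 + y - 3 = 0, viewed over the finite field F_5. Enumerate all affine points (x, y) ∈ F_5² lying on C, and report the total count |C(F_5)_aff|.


Affine F_5-points: {(1, 0), (1, 2), (2, 0), (2, 1), (2, 2), (3, 1), (4, 4)}; count = 7.

For each of the 25 pairs (x, y) ∈ F_5², evaluate f(x, y) mod 5. Record the zeros.
  x = 0: [0↦2, 1↦2, 2↦1, 3↦3, 4↦2]  zeros at y ∈ ∅
  x = 1: [0↦0, 1↦4, 2↦0, 3↦2, 4↦4]  zeros at y ∈ {0, 2}
  x = 2: [0↦0, 1↦0, 2↦0, 3↦4, 4↦1]  zeros at y ∈ {0, 1, 2}
  x = 3: [0↦2, 1↦0, 2↦1, 3↦4, 4↦3]  zeros at y ∈ {1}
  x = 4: [0↦1, 1↦4, 2↦3, 3↦2, 4↦0]  zeros at y ∈ {4}
Collecting zeros: affine points = {(1, 0), (1, 2), (2, 0), (2, 1), (2, 2), (3, 1), (4, 4)}.
Total count |C(F_5)_aff| = 7.


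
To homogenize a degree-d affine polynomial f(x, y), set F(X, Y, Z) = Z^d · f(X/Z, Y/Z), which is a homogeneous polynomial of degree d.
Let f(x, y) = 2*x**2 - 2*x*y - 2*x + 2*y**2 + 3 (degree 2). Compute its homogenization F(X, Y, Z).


F(X, Y, Z) = 2*X**2 - 2*X*Y - 2*X*Z + 2*Y**2 + 3*Z**2

deg(f) = 2.
Substitute x = X/Z, y = Y/Z into f, then multiply by Z^2.
  monomial 2·x^2·y^0 ↦ 2·X^2·Y^0·Z^0.
  monomial -2·x^1·y^1 ↦ -2·X^1·Y^1·Z^0.
  monomial -2·x^1·y^0 ↦ -2·X^1·Y^0·Z^1.
  monomial 2·x^0·y^2 ↦ 2·X^0·Y^2·Z^0.
  monomial 3·x^0·y^0 ↦ 3·X^0·Y^0·Z^2.
Collecting: F(X, Y, Z) = 2*X**2 - 2*X*Y - 2*X*Z + 2*Y**2 + 3*Z**2.


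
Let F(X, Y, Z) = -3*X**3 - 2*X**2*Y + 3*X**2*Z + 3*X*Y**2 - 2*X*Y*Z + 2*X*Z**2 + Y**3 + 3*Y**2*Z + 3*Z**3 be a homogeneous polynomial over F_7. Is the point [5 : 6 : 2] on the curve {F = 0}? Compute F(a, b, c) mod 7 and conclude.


F(5,6,2) ≡ 6 (mod 7); P is NOT on the curve.

Evaluate F(5, 6, 2) term-by-term (mod 7).
  -3*X**3 ↦ -3·125·1·1 = -375
  -2*X**2*Y ↦ -2·25·6·1 = -300
  3*X**2*Z ↦ 3·25·1·2 = 150
  3*X*Y**2 ↦ 3·5·36·1 = 540
  -2*X*Y*Z ↦ -2·5·6·2 = -120
  2*X*Z**2 ↦ 2·5·1·4 = 40
  Y**3 ↦ 1·1·216·1 = 216
  3*Y**2*Z ↦ 3·1·36·2 = 216
  3*Z**3 ↦ 3·1·1·8 = 24
Sum: F(5, 6, 2) = (-375) + (-300) + (150) + (540) + (-120) + (40) + (216) + (216) + (24) = 391.
Reducing mod 7: 391 ≡ 6 (mod 7).
Since F(a, b, c) ≡ 6 ≠ 0 (mod 7), P does NOT lie on the curve.


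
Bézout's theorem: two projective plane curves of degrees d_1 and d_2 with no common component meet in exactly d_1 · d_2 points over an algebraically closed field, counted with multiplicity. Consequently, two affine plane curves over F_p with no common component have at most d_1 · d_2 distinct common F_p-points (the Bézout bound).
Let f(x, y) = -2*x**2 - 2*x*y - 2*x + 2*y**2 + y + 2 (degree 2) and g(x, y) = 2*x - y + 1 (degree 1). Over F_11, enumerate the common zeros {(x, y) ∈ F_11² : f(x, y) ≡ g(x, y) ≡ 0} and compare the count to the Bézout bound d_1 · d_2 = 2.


Common zeros: ∅; count = 0; Bézout bound = 2.

deg(f) = 2, deg(g) = 1, so Bézout bound = 2.
Scan x ∈ F_11. For each x, list the y ∈ F_11 with f(x, y) ≡ 0 and those with g(x, y) ≡ 0 (mod 11); the common zeros in that column are the intersection.
  x = 0: f ≡ 0 at y ∈ ∅; g ≡ 0 at y ∈ {1}; common: ∅.
  x = 1: f ≡ 0 at y ∈ ∅; g ≡ 0 at y ∈ {3}; common: ∅.
  x = 2: f ≡ 0 at y ∈ {1, 6}; g ≡ 0 at y ∈ {5}; common: ∅.
  x = 3: f ≡ 0 at y ∈ {0, 8}; g ≡ 0 at y ∈ {7}; common: ∅.
  x = 4: f ≡ 0 at y ∈ {2, 7}; g ≡ 0 at y ∈ {9}; common: ∅.
  x = 5: f ≡ 0 at y ∈ ∅; g ≡ 0 at y ∈ {0}; common: ∅.
  x = 6: f ≡ 0 at y ∈ ∅; g ≡ 0 at y ∈ {2}; common: ∅.
  x = 7: f ≡ 0 at y ∈ {0, 1}; g ≡ 0 at y ∈ {4}; common: ∅.
  x = 8: f ≡ 0 at y ∈ ∅; g ≡ 0 at y ∈ {6}; common: ∅.
  x = 9: f ≡ 0 at y ∈ ∅; g ≡ 0 at y ∈ {8}; common: ∅.
  x = 10: f ≡ 0 at y ∈ {7, 8}; g ≡ 0 at y ∈ {10}; common: ∅.
Collecting: common zeros = ∅, so the count is 0.
Comparison with the Bézout bound: 0 ≤ 2 = deg(f)·deg(g), as expected for curves with no common component (the affine F_11-count falls short of the bound because intersections may lie at infinity, over extension fields, or carry multiplicity).


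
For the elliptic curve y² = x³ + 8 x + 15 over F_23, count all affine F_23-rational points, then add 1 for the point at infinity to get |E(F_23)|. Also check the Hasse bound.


Affine points = {(1, 1), (1, 22), (2, 4), (2, 19), (6, 7), (6, 16), (7, 0), (8, 4), (8, 19), (11, 10), (11, 13), (13, 4), (13, 19), (17, 2), (17, 21), (22, 11), (22, 12)}; affine count = 17; |E(F_23)| = 18.

Discriminant check: Δ ∝ 4a³ + 27b² = 4·8³ + 27·15² = 4·512 + 27·225 ≡ 4 (mod 23). Nonzero ⇒ E is nonsingular.
For each x ∈ F_23, compute rhs = x³ + 8·x + 15 mod 23, then count y ∈ F_23 with y² ≡ rhs.
  x = 0: rhs = 15, matching y values: none (0 points).
  x = 1: rhs = 1, matching y values: 1, 22 (2 points).
  x = 2: rhs = 16, matching y values: 4, 19 (2 points).
  x = 3: rhs = 20, matching y values: none (0 points).
  x = 4: rhs = 19, matching y values: none (0 points).
  x = 5: rhs = 19, matching y values: none (0 points).
  x = 6: rhs = 3, matching y values: 7, 16 (2 points).
  x = 7: rhs = 0, matching y values: 0 (1 points).
  x = 8: rhs = 16, matching y values: 4, 19 (2 points).
  x = 9: rhs = 11, matching y values: none (0 points).
  x = 10: rhs = 14, matching y values: none (0 points).
  x = 11: rhs = 8, matching y values: 10, 13 (2 points).
  x = 12: rhs = 22, matching y values: none (0 points).
  x = 13: rhs = 16, matching y values: 4, 19 (2 points).
  x = 14: rhs = 19, matching y values: none (0 points).
  x = 15: rhs = 14, matching y values: none (0 points).
  x = 16: rhs = 7, matching y values: none (0 points).
  x = 17: rhs = 4, matching y values: 2, 21 (2 points).
  x = 18: rhs = 11, matching y values: none (0 points).
  x = 19: rhs = 11, matching y values: none (0 points).
  x = 20: rhs = 10, matching y values: none (0 points).
  x = 21: rhs = 14, matching y values: none (0 points).
  x = 22: rhs = 6, matching y values: 11, 12 (2 points).
Total affine count: 17.
Full point count |E(F_23)| = 17 + 1 = 18.
Hasse bound: |18 − (23+1)| = |-6| = 6 ≤ 2√23 ≈ 9.5917 ✓.


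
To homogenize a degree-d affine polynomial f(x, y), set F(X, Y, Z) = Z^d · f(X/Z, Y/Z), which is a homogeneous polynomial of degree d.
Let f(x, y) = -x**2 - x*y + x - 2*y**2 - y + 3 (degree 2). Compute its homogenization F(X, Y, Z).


F(X, Y, Z) = -X**2 - X*Y + X*Z - 2*Y**2 - Y*Z + 3*Z**2

deg(f) = 2.
Substitute x = X/Z, y = Y/Z into f, then multiply by Z^2.
  monomial -1·x^2·y^0 ↦ -1·X^2·Y^0·Z^0.
  monomial -1·x^1·y^1 ↦ -1·X^1·Y^1·Z^0.
  monomial 1·x^1·y^0 ↦ 1·X^1·Y^0·Z^1.
  monomial -2·x^0·y^2 ↦ -2·X^0·Y^2·Z^0.
  monomial -1·x^0·y^1 ↦ -1·X^0·Y^1·Z^1.
  monomial 3·x^0·y^0 ↦ 3·X^0·Y^0·Z^2.
Collecting: F(X, Y, Z) = -X**2 - X*Y + X*Z - 2*Y**2 - Y*Z + 3*Z**2.


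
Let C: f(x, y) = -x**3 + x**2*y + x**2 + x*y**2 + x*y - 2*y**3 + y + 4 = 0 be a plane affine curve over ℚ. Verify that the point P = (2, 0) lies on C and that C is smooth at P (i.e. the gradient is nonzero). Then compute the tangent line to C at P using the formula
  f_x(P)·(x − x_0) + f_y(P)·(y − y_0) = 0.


Tangent line at P: -8*x + 7*y + 16 = 0.

Step 1: f(2, 0) = 0, so P lies on C.
Step 2: partial derivatives
  f_x(x, y) = -3*x**2 + 2*x*y + 2*x + y**2 + y, f_y(x, y) = x**2 + 2*x*y + x - 6*y**2 + 1.
  f_x(P) = -8, f_y(P) = 7 (gradient nonzero, so P is smooth).
Step 3: tangent line at P: -8·(x − 2) + 7·(y − 0) = 0.
Expanding: -8*x + 7*y + 16 = 0.


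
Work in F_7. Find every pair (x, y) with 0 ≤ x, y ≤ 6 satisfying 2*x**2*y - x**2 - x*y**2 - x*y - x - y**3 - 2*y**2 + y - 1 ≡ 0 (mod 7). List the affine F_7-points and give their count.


Affine F_7-points: {(1, 6), (2, 0), (2, 3), (4, 0), (5, 1)}; count = 5.

For each of the 49 pairs (x, y) ∈ F_7², evaluate f(x, y) mod 7. Record the zeros.
  x = 0: [0↦6, 1↦4, 2↦6, 3↦6, 4↦5, 5↦4, 6↦4]  zeros at y ∈ ∅
  x = 1: [0↦4, 1↦2, 2↦2, 3↦5, 4↦5, 5↦3, 6↦0]  zeros at y ∈ {6}
  x = 2: [0↦0, 1↦2, 2↦4, 3↦0, 4↦5, 5↦6, 6↦4]  zeros at y ∈ {0, 3}
  x = 3: [0↦1, 1↦4, 2↦5, 3↦5, 4↦5, 5↦6, 6↦2]  zeros at y ∈ ∅
  x = 4: [0↦0, 1↦1, 2↦5, 3↦6, 4↦5, 5↦3, 6↦1]  zeros at y ∈ {0}
  x = 5: [0↦4, 1↦0, 2↦4, 3↦3, 4↦5, 5↦4, 6↦1]  zeros at y ∈ {1}
  x = 6: [0↦6, 1↦1, 2↦2, 3↦3, 4↦5, 5↦2, 6↦2]  zeros at y ∈ ∅
Collecting zeros: affine points = {(1, 6), (2, 0), (2, 3), (4, 0), (5, 1)}.
Total count |C(F_7)_aff| = 5.


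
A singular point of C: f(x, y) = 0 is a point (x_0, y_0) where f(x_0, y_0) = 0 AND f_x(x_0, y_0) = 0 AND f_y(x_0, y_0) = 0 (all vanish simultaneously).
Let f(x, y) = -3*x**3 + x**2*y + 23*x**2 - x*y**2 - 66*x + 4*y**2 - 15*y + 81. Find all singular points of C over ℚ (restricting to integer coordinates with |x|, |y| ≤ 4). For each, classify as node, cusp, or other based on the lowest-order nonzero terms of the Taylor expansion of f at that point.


Singular points: {(3, 3)}; classification: node.

Compute partial derivatives:
  f_x = -9*x**2 + 2*x*y + 46*x - y**2 - 66.
  f_y = x**2 - 2*x*y + 8*y - 15.
Scan x_0 ∈ {−4, ..., 4}. For each x_0, f_y(x_0, y) is a polynomial in y; find its integer roots y ∈ {−4, ..., 4}, then test f_x and f at those candidates.
  x = -4: f_y(-4, y) = 16*y + 1; no integer root y with |y| ≤ 4.
  x = -3: f_y(-3, y) = 14*y - 6; no integer root y with |y| ≤ 4.
  x = -2: f_y(-2, y) = 12*y - 11; no integer root y with |y| ≤ 4.
  x = -1: f_y(-1, y) = 10*y - 14; no integer root y with |y| ≤ 4.
  x = 0: f_y(0, y) = 8*y - 15; no integer root y with |y| ≤ 4.
  x = 1: f_y(1, y) = 6*y - 14; no integer root y with |y| ≤ 4.
  x = 2: f_y(2, y) = 4*y - 11; no integer root y with |y| ≤ 4.
  x = 3: f_y(3, y) = 2*y - 6; vanishes at y ∈ {3}. (3, 3): f_x = 0, f = 0 — SINGULAR.
  x = 4: f_y(4, y) = 1; no integer root y with |y| ≤ 4.
Only singular point on the grid: (3, 3).
Classify: substitute x = 3 + u, y = 3 + v and expand: f = -3*u**3 + u**2*v - u**2 - u*v**2 + v**2.
No constant or linear terms (consistent with a singular point). Quadratic part: -u**2 + v**2. Cubic part: -3*u**3 + u**2*v - u*v**2.
The quadratic part v**2 - u**2 = (v − u)(v + u) splits into two distinct linear factors, so there are two distinct tangent lines y − 3 = ±(x − 3) — this is a node (ordinary double point).
Classification: node.


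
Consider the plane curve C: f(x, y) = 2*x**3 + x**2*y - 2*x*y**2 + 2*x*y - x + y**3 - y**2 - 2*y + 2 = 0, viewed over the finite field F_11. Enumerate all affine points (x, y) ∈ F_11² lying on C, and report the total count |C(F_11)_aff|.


Affine F_11-points: {(0, 1), (2, 6), (5, 8), (6, 1), (8, 4), (10, 1)}; count = 6.

For each of the 121 pairs (x, y) ∈ F_11², evaluate f(x, y) mod 11. Record the zeros.
  x = 0: [0↦2, 1↦0, 2↦2, 3↦3, 4↦9, 5↦4, 6↦5, 7↦7, 8↦5, 9↦5, 10↦2]  zeros at y ∈ {1}
  x = 1: [0↦3, 1↦2, 2↦1, 3↦6, 4↦1, 5↦3, 6↦7, 7↦8, 8↦1, 9↦3, 10↦9]  zeros at y ∈ ∅
  x = 2: [0↦5, 1↦7, 2↦5, 3↦5, 4↦2, 5↦2, 6↦0, 7↦2, 8↦3, 9↦9, 10↦4]  zeros at y ∈ {6}
  x = 3: [0↦9, 1↦5, 2↦4, 3↦1, 4↦2, 5↦2, 6↦7, 7↦1, 8↦1, 9↦2, 10↦10]  zeros at y ∈ ∅
  x = 4: [0↦5, 1↦8, 2↦10, 3↦6, 4↦2, 5↦4, 6↦7, 7↦6, 8↦7, 9↦5, 10↦6]  zeros at y ∈ ∅
  x = 5: [0↦5, 1↦6, 2↦2, 3↦10, 4↦3, 5↦9, 6↦1, 7↦7, 8↦0, 9↦8, 10↦4]  zeros at y ∈ {8}
  x = 6: [0↦10, 1↦0, 2↦3, 3↦3, 4↦6, 5↦7, 6↦1, 7↦5, 8↦3, 9↦1, 10↦5]  zeros at y ∈ {1}
  x = 7: [0↦10, 1↦2, 2↦3, 3↦8, 4↦1, 5↦10, 6↦8, 7↦1, 8↦6, 9↦7, 10↦10]  zeros at y ∈ ∅
  x = 8: [0↦6, 1↦2, 2↦3, 3↦4, 4↦0, 5↦8, 6↦1, 7↦7, 8↦10, 9↦5, 10↦9]  zeros at y ∈ {4}
  x = 9: [0↦10, 1↦1, 2↦4, 3↦3, 4↦4, 5↦2, 6↦3, 7↦2, 8↦5, 9↦7, 10↦3]  zeros at y ∈ ∅
  x = 10: [0↦1, 1↦0, 2↦7, 3↦6, 4↦3, 5↦4, 6↦4, 7↦9, 8↦3, 9↦3, 10↦4]  zeros at y ∈ {1}
Collecting zeros: affine points = {(0, 1), (2, 6), (5, 8), (6, 1), (8, 4), (10, 1)}.
Total count |C(F_11)_aff| = 6.


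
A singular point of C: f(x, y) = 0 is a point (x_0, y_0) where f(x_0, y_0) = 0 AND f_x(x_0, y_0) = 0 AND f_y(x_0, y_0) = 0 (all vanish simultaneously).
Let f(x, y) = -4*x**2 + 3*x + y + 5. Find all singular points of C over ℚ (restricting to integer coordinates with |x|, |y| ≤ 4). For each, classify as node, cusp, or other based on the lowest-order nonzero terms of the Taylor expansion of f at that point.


No singular points in the scanned grid; C is smooth there.

Compute partial derivatives:
  f_x = 3 - 8*x.
  f_y = 1.
f_y = 1 is a nonzero constant, so f_y never vanishes: no point (x, y) can satisfy f = f_x = f_y = 0. In particular no (x, y) ∈ {−4, ..., 4}² is singular; the curve is smooth.


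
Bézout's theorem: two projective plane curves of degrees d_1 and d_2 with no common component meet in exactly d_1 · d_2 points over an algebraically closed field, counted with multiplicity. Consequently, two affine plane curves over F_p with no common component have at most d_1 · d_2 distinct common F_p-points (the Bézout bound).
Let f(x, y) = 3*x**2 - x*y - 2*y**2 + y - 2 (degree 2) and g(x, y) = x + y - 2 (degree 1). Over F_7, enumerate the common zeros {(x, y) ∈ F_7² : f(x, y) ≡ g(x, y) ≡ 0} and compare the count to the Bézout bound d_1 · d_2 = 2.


Common zeros: ∅; count = 0; Bézout bound = 2.

deg(f) = 2, deg(g) = 1, so Bézout bound = 2.
Scan x ∈ F_7. For each x, list the y ∈ F_7 with f(x, y) ≡ 0 and those with g(x, y) ≡ 0 (mod 7); the common zeros in that column are the intersection.
  x = 0: f ≡ 0 at y ∈ ∅; g ≡ 0 at y ∈ {2}; common: ∅.
  x = 1: f ≡ 0 at y ∈ {2, 5}; g ≡ 0 at y ∈ {1}; common: ∅.
  x = 2: f ≡ 0 at y ∈ {1, 2}; g ≡ 0 at y ∈ {0}; common: ∅.
  x = 3: f ≡ 0 at y ∈ {1, 5}; g ≡ 0 at y ∈ {6}; common: ∅.
  x = 4: f ≡ 0 at y ∈ ∅; g ≡ 0 at y ∈ {5}; common: ∅.
  x = 5: f ≡ 0 at y ∈ ∅; g ≡ 0 at y ∈ {4}; common: ∅.
  x = 6: f ≡ 0 at y ∈ ∅; g ≡ 0 at y ∈ {3}; common: ∅.
Collecting: common zeros = ∅, so the count is 0.
Comparison with the Bézout bound: 0 ≤ 2 = deg(f)·deg(g), as expected for curves with no common component (the affine F_7-count falls short of the bound because intersections may lie at infinity, over extension fields, or carry multiplicity).


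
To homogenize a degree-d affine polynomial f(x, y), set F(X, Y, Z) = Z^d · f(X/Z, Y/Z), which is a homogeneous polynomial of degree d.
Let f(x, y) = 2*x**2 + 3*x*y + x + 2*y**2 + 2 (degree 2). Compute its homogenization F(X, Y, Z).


F(X, Y, Z) = 2*X**2 + 3*X*Y + X*Z + 2*Y**2 + 2*Z**2

deg(f) = 2.
Substitute x = X/Z, y = Y/Z into f, then multiply by Z^2.
  monomial 2·x^2·y^0 ↦ 2·X^2·Y^0·Z^0.
  monomial 3·x^1·y^1 ↦ 3·X^1·Y^1·Z^0.
  monomial 1·x^1·y^0 ↦ 1·X^1·Y^0·Z^1.
  monomial 2·x^0·y^2 ↦ 2·X^0·Y^2·Z^0.
  monomial 2·x^0·y^0 ↦ 2·X^0·Y^0·Z^2.
Collecting: F(X, Y, Z) = 2*X**2 + 3*X*Y + X*Z + 2*Y**2 + 2*Z**2.


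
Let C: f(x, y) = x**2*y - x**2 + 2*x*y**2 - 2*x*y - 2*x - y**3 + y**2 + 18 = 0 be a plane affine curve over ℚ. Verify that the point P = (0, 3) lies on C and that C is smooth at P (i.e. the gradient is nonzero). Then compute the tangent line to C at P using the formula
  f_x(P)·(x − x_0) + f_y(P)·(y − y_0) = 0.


Tangent line at P: 10*x - 21*y + 63 = 0.

Step 1: f(0, 3) = 0, so P lies on C.
Step 2: partial derivatives
  f_x(x, y) = 2*x*y - 2*x + 2*y**2 - 2*y - 2, f_y(x, y) = x**2 + 4*x*y - 2*x - 3*y**2 + 2*y.
  f_x(P) = 10, f_y(P) = -21 (gradient nonzero, so P is smooth).
Step 3: tangent line at P: 10·(x − 0) + -21·(y − 3) = 0.
Expanding: 10*x - 21*y + 63 = 0.


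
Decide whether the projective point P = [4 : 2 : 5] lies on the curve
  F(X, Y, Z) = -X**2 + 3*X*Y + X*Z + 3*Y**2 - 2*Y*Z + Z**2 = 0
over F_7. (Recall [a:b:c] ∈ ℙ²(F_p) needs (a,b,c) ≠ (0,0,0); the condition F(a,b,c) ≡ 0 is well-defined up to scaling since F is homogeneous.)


F(4,2,5) ≡ 3 (mod 7); P is NOT on the curve.

Evaluate F(4, 2, 5) term-by-term (mod 7).
  -X**2 ↦ -1·16·1·1 = -16
  3*X*Y ↦ 3·4·2·1 = 24
  X*Z ↦ 1·4·1·5 = 20
  3*Y**2 ↦ 3·1·4·1 = 12
  -2*Y*Z ↦ -2·1·2·5 = -20
  Z**2 ↦ 1·1·1·25 = 25
Sum: F(4, 2, 5) = (-16) + (24) + (20) + (12) + (-20) + (25) = 45.
Reducing mod 7: 45 ≡ 3 (mod 7).
Since F(a, b, c) ≡ 3 ≠ 0 (mod 7), P does NOT lie on the curve.


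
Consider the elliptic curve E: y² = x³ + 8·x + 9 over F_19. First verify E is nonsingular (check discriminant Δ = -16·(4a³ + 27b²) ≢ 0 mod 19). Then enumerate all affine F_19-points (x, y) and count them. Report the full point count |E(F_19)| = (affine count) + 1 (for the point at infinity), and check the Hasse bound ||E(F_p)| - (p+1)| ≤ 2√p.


Affine points = {(0, 3), (0, 16), (6, 8), (6, 11), (7, 3), (7, 16), (10, 5), (10, 14), (12, 3), (12, 16), (13, 7), (13, 12), (17, 2), (17, 17), (18, 0)}; affine count = 15; |E(F_19)| = 16.

Discriminant check: Δ ∝ 4a³ + 27b² = 4·8³ + 27·9² = 4·512 + 27·81 ≡ 17 (mod 19). Nonzero ⇒ E is nonsingular.
For each x ∈ F_19, compute rhs = x³ + 8·x + 9 mod 19, then count y ∈ F_19 with y² ≡ rhs.
  x = 0: rhs = 9, matching y values: 3, 16 (2 points).
  x = 1: rhs = 18, matching y values: none (0 points).
  x = 2: rhs = 14, matching y values: none (0 points).
  x = 3: rhs = 3, matching y values: none (0 points).
  x = 4: rhs = 10, matching y values: none (0 points).
  x = 5: rhs = 3, matching y values: none (0 points).
  x = 6: rhs = 7, matching y values: 8, 11 (2 points).
  x = 7: rhs = 9, matching y values: 3, 16 (2 points).
  x = 8: rhs = 15, matching y values: none (0 points).
  x = 9: rhs = 12, matching y values: none (0 points).
  x = 10: rhs = 6, matching y values: 5, 14 (2 points).
  x = 11: rhs = 3, matching y values: none (0 points).
  x = 12: rhs = 9, matching y values: 3, 16 (2 points).
  x = 13: rhs = 11, matching y values: 7, 12 (2 points).
  x = 14: rhs = 15, matching y values: none (0 points).
  x = 15: rhs = 8, matching y values: none (0 points).
  x = 16: rhs = 15, matching y values: none (0 points).
  x = 17: rhs = 4, matching y values: 2, 17 (2 points).
  x = 18: rhs = 0, matching y values: 0 (1 points).
Total affine count: 15.
Full point count |E(F_19)| = 15 + 1 = 16.
Hasse bound: |16 − (19+1)| = |-4| = 4 ≤ 2√19 ≈ 8.7178 ✓.


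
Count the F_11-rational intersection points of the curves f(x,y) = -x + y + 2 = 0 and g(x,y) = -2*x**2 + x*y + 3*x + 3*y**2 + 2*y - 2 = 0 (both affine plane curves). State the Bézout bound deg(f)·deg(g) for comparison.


Common zeros: {(5, 3)}; count = 1; Bézout bound = 2.

deg(f) = 1, deg(g) = 2, so Bézout bound = 2.
Scan x ∈ F_11. For each x, list the y ∈ F_11 with f(x, y) ≡ 0 and those with g(x, y) ≡ 0 (mod 11); the common zeros in that column are the intersection.
  x = 0: f ≡ 0 at y ∈ {9}; g ≡ 0 at y ∈ ∅; common: ∅.
  x = 1: f ≡ 0 at y ∈ {10}; g ≡ 0 at y ∈ ∅; common: ∅.
  x = 2: f ≡ 0 at y ∈ {0}; g ≡ 0 at y ∈ {8, 9}; common: ∅.
  x = 3: f ≡ 0 at y ∈ {1}; g ≡ 0 at y ∈ {0, 2}; common: ∅.
  x = 4: f ≡ 0 at y ∈ {2}; g ≡ 0 at y ∈ {0, 9}; common: ∅.
  x = 5: f ≡ 0 at y ∈ {3}; g ≡ 0 at y ∈ {2, 3}; common: {3}.
  x = 6: f ≡ 0 at y ∈ {4}; g ≡ 0 at y ∈ ∅; common: ∅.
  x = 7: f ≡ 0 at y ∈ {5}; g ≡ 0 at y ∈ ∅; common: ∅.
  x = 8: f ≡ 0 at y ∈ {6}; g ≡ 0 at y ∈ ∅; common: ∅.
  x = 9: f ≡ 0 at y ∈ {7}; g ≡ 0 at y ∈ {3, 8}; common: ∅.
  x = 10: f ≡ 0 at y ∈ {8}; g ≡ 0 at y ∈ ∅; common: ∅.
Collecting: common zeros = {(5, 3)}, so the count is 1.
Comparison with the Bézout bound: 1 ≤ 2 = deg(f)·deg(g), as expected for curves with no common component (the affine F_11-count falls short of the bound because intersections may lie at infinity, over extension fields, or carry multiplicity).


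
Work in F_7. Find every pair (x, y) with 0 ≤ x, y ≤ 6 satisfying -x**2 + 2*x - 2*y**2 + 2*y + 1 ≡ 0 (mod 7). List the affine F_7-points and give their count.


Affine F_7-points: {(3, 3), (3, 5), (4, 0), (4, 1), (5, 0), (5, 1), (6, 3), (6, 5)}; count = 8.

For each of the 49 pairs (x, y) ∈ F_7², evaluate f(x, y) mod 7. Record the zeros.
  x = 0: [0↦1, 1↦1, 2↦4, 3↦3, 4↦5, 5↦3, 6↦4]  zeros at y ∈ ∅
  x = 1: [0↦2, 1↦2, 2↦5, 3↦4, 4↦6, 5↦4, 6↦5]  zeros at y ∈ ∅
  x = 2: [0↦1, 1↦1, 2↦4, 3↦3, 4↦5, 5↦3, 6↦4]  zeros at y ∈ ∅
  x = 3: [0↦5, 1↦5, 2↦1, 3↦0, 4↦2, 5↦0, 6↦1]  zeros at y ∈ {3, 5}
  x = 4: [0↦0, 1↦0, 2↦3, 3↦2, 4↦4, 5↦2, 6↦3]  zeros at y ∈ {0, 1}
  x = 5: [0↦0, 1↦0, 2↦3, 3↦2, 4↦4, 5↦2, 6↦3]  zeros at y ∈ {0, 1}
  x = 6: [0↦5, 1↦5, 2↦1, 3↦0, 4↦2, 5↦0, 6↦1]  zeros at y ∈ {3, 5}
Collecting zeros: affine points = {(3, 3), (3, 5), (4, 0), (4, 1), (5, 0), (5, 1), (6, 3), (6, 5)}.
Total count |C(F_7)_aff| = 8.


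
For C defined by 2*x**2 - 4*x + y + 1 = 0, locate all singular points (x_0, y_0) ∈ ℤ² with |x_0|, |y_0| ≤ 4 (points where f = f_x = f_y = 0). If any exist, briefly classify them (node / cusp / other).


No singular points in the scanned grid; C is smooth there.

Compute partial derivatives:
  f_x = 4*x - 4.
  f_y = 1.
f_y = 1 is a nonzero constant, so f_y never vanishes: no point (x, y) can satisfy f = f_x = f_y = 0. In particular no (x, y) ∈ {−4, ..., 4}² is singular; the curve is smooth.


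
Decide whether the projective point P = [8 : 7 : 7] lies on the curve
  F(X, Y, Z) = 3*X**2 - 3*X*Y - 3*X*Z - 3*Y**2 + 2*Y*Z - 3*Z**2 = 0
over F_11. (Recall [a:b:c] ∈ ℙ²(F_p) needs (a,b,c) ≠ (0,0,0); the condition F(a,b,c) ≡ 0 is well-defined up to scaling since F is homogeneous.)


F(8,7,7) ≡ 1 (mod 11); P is NOT on the curve.

Evaluate F(8, 7, 7) term-by-term (mod 11).
  3*X**2 ↦ 3·64·1·1 = 192
  -3*X*Y ↦ -3·8·7·1 = -168
  -3*X*Z ↦ -3·8·1·7 = -168
  -3*Y**2 ↦ -3·1·49·1 = -147
  2*Y*Z ↦ 2·1·7·7 = 98
  -3*Z**2 ↦ -3·1·1·49 = -147
Sum: F(8, 7, 7) = (192) + (-168) + (-168) + (-147) + (98) + (-147) = -340.
Reducing mod 11: -340 ≡ 1 (mod 11).
Since F(a, b, c) ≡ 1 ≠ 0 (mod 11), P does NOT lie on the curve.


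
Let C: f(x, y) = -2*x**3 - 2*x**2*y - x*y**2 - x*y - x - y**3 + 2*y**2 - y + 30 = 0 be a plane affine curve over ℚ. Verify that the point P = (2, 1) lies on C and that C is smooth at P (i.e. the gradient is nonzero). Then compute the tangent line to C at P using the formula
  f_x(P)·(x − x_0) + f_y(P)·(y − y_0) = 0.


Tangent line at P: -35*x - 14*y + 84 = 0.

Step 1: f(2, 1) = 0, so P lies on C.
Step 2: partial derivatives
  f_x(x, y) = -6*x**2 - 4*x*y - y**2 - y - 1, f_y(x, y) = -2*x**2 - 2*x*y - x - 3*y**2 + 4*y - 1.
  f_x(P) = -35, f_y(P) = -14 (gradient nonzero, so P is smooth).
Step 3: tangent line at P: -35·(x − 2) + -14·(y − 1) = 0.
Expanding: -35*x - 14*y + 84 = 0.


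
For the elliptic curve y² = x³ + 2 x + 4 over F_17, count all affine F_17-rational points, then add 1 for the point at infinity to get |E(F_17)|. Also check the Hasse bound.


Affine points = {(0, 2), (0, 15), (2, 4), (2, 13), (4, 5), (4, 12), (7, 2), (7, 15), (10, 2), (10, 15), (13, 0), (15, 3), (15, 14), (16, 1), (16, 16)}; affine count = 15; |E(F_17)| = 16.

Discriminant check: Δ ∝ 4a³ + 27b² = 4·2³ + 27·4² = 4·8 + 27·16 ≡ 5 (mod 17). Nonzero ⇒ E is nonsingular.
For each x ∈ F_17, compute rhs = x³ + 2·x + 4 mod 17, then count y ∈ F_17 with y² ≡ rhs.
  x = 0: rhs = 4, matching y values: 2, 15 (2 points).
  x = 1: rhs = 7, matching y values: none (0 points).
  x = 2: rhs = 16, matching y values: 4, 13 (2 points).
  x = 3: rhs = 3, matching y values: none (0 points).
  x = 4: rhs = 8, matching y values: 5, 12 (2 points).
  x = 5: rhs = 3, matching y values: none (0 points).
  x = 6: rhs = 11, matching y values: none (0 points).
  x = 7: rhs = 4, matching y values: 2, 15 (2 points).
  x = 8: rhs = 5, matching y values: none (0 points).
  x = 9: rhs = 3, matching y values: none (0 points).
  x = 10: rhs = 4, matching y values: 2, 15 (2 points).
  x = 11: rhs = 14, matching y values: none (0 points).
  x = 12: rhs = 5, matching y values: none (0 points).
  x = 13: rhs = 0, matching y values: 0 (1 points).
  x = 14: rhs = 5, matching y values: none (0 points).
  x = 15: rhs = 9, matching y values: 3, 14 (2 points).
  x = 16: rhs = 1, matching y values: 1, 16 (2 points).
Total affine count: 15.
Full point count |E(F_17)| = 15 + 1 = 16.
Hasse bound: |16 − (17+1)| = |-2| = 2 ≤ 2√17 ≈ 8.2462 ✓.


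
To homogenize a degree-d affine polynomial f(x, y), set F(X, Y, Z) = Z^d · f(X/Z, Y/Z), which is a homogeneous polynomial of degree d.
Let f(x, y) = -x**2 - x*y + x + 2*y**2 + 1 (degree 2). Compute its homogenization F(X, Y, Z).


F(X, Y, Z) = -X**2 - X*Y + X*Z + 2*Y**2 + Z**2

deg(f) = 2.
Substitute x = X/Z, y = Y/Z into f, then multiply by Z^2.
  monomial -1·x^2·y^0 ↦ -1·X^2·Y^0·Z^0.
  monomial -1·x^1·y^1 ↦ -1·X^1·Y^1·Z^0.
  monomial 1·x^1·y^0 ↦ 1·X^1·Y^0·Z^1.
  monomial 2·x^0·y^2 ↦ 2·X^0·Y^2·Z^0.
  monomial 1·x^0·y^0 ↦ 1·X^0·Y^0·Z^2.
Collecting: F(X, Y, Z) = -X**2 - X*Y + X*Z + 2*Y**2 + Z**2.
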